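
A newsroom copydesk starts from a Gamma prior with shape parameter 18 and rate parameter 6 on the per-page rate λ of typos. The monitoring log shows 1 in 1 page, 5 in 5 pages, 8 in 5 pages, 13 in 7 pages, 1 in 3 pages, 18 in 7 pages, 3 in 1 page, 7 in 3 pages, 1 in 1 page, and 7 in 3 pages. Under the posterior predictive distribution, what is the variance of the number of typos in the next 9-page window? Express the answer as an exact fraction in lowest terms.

2091/98

Total count: 1 + 5 + 8 + 13 + 1 + 18 + 3 + 7 + 1 + 7 = 64.
Total exposure: 1 + 5 + 5 + 7 + 3 + 7 + 1 + 3 + 1 + 3 = 36 pages.
Gamma(α, β) with Poisson data over total exposure Σt gives posterior Gamma(α+Σx, β+Σt) = Gamma(82, 42).
The posterior predictive for a window of length T is Negative Binomial with variance T·α'·(β'+T)/β'² = 9·82·51/1764 = 2091/98.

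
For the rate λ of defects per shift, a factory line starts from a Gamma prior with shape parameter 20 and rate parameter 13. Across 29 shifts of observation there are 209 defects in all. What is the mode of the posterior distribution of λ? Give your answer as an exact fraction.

Total count 209 over total exposure 29 shifts.
Gamma(α, β) with Poisson data over total exposure Σt gives posterior Gamma(α+Σx, β+Σt) = Gamma(229, 42).
Posterior mode = (α'−1)/β' = 228/42 = 38/7.

38/7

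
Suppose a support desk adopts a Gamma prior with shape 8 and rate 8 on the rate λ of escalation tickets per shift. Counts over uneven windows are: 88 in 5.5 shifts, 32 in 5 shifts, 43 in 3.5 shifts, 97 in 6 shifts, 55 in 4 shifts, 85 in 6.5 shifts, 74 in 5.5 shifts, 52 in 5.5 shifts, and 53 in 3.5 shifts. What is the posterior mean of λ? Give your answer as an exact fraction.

587/53

Total count: 88 + 32 + 43 + 97 + 55 + 85 + 74 + 52 + 53 = 579.
Total exposure: 5.5 + 5 + 3.5 + 6 + 4 + 6.5 + 5.5 + 5.5 + 3.5 = 45 shifts.
The Gamma prior is conjugate for the Poisson rate, so λ | data ~ Gamma(8+579, 8+45) = Gamma(587, 53).
Posterior mean = α'/β' = 587/53.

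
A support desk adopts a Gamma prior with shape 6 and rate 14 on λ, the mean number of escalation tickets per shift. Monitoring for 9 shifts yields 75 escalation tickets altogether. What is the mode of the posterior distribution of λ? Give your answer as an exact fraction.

Total count 75 over total exposure 9 shifts.
By Gamma–Poisson conjugacy, the posterior is Gamma(α + Σx, β + Σt) = Gamma(6 + 75, 14 + 9) = Gamma(81, 23).
Posterior mode = (α'−1)/β' = 80/23.

80/23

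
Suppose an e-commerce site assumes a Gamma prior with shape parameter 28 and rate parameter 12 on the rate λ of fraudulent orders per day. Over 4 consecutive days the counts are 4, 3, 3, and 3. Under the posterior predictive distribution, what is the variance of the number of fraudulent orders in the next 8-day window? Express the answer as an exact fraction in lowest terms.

Total count: 4 + 3 + 3 + 3 = 13.
Total exposure: 4 days.
Gamma(α, β) with Poisson data over total exposure Σt gives posterior Gamma(α+Σx, β+Σt) = Gamma(41, 16).
The posterior predictive for a window of length T is Negative Binomial with variance T·α'·(β'+T)/β'² = 8·41·24/256 = 123/4.

123/4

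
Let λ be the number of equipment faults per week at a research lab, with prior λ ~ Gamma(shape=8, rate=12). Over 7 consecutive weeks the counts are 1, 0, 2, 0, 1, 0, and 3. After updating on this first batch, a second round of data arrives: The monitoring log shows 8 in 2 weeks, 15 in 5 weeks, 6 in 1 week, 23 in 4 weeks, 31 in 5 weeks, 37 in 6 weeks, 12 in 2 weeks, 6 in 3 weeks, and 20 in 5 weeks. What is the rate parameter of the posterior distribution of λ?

Total count: 1 + 0 + 2 + 0 + 1 + 0 + 3 = 7.
Total exposure: 7 weeks.
After the first batch: Gamma(8 + 7, 12 + 7) = Gamma(15, 19).
Total count: 8 + 15 + 6 + 23 + 31 + 37 + 12 + 6 + 20 = 158.
Total exposure: 2 + 5 + 1 + 4 + 5 + 6 + 2 + 3 + 5 = 33 weeks.
After the second batch: Gamma(15 + 158, 19 + 33) = Gamma(173, 52).

52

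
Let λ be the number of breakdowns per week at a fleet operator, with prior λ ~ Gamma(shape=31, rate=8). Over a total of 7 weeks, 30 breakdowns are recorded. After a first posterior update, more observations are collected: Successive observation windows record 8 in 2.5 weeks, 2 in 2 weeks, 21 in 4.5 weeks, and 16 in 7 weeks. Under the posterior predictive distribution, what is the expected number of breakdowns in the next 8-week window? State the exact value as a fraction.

Total count 30 over total exposure 7 weeks.
After the first batch: Gamma(31 + 30, 8 + 7) = Gamma(61, 15).
Total count: 8 + 2 + 21 + 16 = 47.
Total exposure: 2.5 + 2 + 4.5 + 7 = 16 weeks.
After the second batch: Gamma(61 + 47, 15 + 16) = Gamma(108, 31).
Predictive mean over an 8-week window = T·E[λ|data] = 8·108/31 = 864/31.

864/31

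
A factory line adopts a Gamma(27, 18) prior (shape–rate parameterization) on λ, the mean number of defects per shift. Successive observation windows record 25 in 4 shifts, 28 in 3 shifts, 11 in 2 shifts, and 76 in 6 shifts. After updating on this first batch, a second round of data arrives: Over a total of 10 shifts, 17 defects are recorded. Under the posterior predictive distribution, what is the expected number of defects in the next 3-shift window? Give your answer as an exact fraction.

Total count: 25 + 28 + 11 + 76 = 140.
Total exposure: 4 + 3 + 2 + 6 = 15 shifts.
After the first batch: Gamma(27 + 140, 18 + 15) = Gamma(167, 33).
Total count 17 over total exposure 10 shifts.
After the second batch: Gamma(167 + 17, 33 + 10) = Gamma(184, 43).
Predictive mean over a 3-shift window = T·E[λ|data] = 3·184/43 = 552/43.

552/43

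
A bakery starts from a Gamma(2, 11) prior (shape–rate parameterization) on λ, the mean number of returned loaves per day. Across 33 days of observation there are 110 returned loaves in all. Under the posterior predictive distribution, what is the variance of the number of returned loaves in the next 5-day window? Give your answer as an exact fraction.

1715/121

Total count 110 over total exposure 33 days.
Posterior: α' = 2 + 110 = 112, β' = 11 + 33 = 44.
The posterior predictive for a window of length T is Negative Binomial with variance T·α'·(β'+T)/β'² = 5·112·49/1936 = 1715/121.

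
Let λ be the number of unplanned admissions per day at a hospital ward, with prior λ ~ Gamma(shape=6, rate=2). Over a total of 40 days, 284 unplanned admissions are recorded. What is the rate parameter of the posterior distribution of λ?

Total count 284 over total exposure 40 days.
Posterior: α' = 6 + 284 = 290, β' = 2 + 40 = 42.

42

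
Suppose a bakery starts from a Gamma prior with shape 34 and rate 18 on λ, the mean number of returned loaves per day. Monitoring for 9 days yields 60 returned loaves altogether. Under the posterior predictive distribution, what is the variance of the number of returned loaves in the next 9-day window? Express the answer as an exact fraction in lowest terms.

376/9

Total count 60 over total exposure 9 days.
Posterior: α' = 34 + 60 = 94, β' = 18 + 9 = 27.
The posterior predictive for a window of length T is Negative Binomial with variance T·α'·(β'+T)/β'² = 9·94·36/729 = 376/9.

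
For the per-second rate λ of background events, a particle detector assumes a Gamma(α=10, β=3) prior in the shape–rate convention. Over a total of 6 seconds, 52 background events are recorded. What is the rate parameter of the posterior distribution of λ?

Total count 52 over total exposure 6 seconds.
Gamma(α, β) with Poisson data over total exposure Σt gives posterior Gamma(α+Σx, β+Σt) = Gamma(62, 9).

9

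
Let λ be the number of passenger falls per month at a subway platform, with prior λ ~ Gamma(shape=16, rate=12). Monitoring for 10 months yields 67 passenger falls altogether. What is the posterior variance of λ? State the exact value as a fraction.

Total count 67 over total exposure 10 months.
The Gamma prior is conjugate for the Poisson rate, so λ | data ~ Gamma(16+67, 12+10) = Gamma(83, 22).
Posterior variance = α'/β'² = 83/484.

83/484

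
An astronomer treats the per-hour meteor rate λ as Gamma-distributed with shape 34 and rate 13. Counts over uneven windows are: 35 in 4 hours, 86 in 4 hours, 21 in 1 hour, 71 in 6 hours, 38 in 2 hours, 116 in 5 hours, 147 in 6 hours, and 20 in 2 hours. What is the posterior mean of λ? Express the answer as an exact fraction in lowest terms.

Total count: 35 + 86 + 21 + 71 + 38 + 116 + 147 + 20 = 534.
Total exposure: 4 + 4 + 1 + 6 + 2 + 5 + 6 + 2 = 30 hours.
The Gamma prior is conjugate for the Poisson rate, so λ | data ~ Gamma(34+534, 13+30) = Gamma(568, 43).
Posterior mean = α'/β' = 568/43.

568/43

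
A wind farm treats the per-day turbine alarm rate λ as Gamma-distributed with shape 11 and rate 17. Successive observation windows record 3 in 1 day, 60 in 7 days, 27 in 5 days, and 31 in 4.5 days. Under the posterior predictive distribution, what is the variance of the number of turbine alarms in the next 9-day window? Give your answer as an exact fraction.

22968/529

Total count: 3 + 60 + 27 + 31 = 121.
Total exposure: 1 + 7 + 5 + 4.5 = 17.5 days.
The Gamma prior is conjugate for the Poisson rate, so λ | data ~ Gamma(11+121, 17+17.5) = Gamma(132, 69/2).
The posterior predictive for a window of length T is Negative Binomial with variance T·α'·(β'+T)/β'² = 9·132·(87/2)/(4761/4) = 22968/529.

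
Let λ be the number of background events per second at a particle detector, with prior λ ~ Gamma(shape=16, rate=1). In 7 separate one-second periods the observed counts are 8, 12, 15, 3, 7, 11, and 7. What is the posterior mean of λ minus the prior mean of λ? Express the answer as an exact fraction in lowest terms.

Total count: 8 + 12 + 15 + 3 + 7 + 11 + 7 = 63.
Total exposure: 7 seconds.
Gamma(α, β) with Poisson data over total exposure Σt gives posterior Gamma(α+Σx, β+Σt) = Gamma(79, 8).
Posterior mean = 79/8 = 79/8; prior mean = 16/1 = 16. Difference = 79/8 − 16 = -49/8.

-49/8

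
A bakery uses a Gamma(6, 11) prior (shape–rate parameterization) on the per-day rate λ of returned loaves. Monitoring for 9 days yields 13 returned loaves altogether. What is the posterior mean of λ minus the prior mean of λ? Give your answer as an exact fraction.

89/220

Total count 13 over total exposure 9 days.
By Gamma–Poisson conjugacy, the posterior is Gamma(α + Σx, β + Σt) = Gamma(6 + 13, 11 + 9) = Gamma(19, 20).
Posterior mean = 19/20 = 19/20; prior mean = 6/11 = 6/11. Difference = 19/20 − 6/11 = 89/220.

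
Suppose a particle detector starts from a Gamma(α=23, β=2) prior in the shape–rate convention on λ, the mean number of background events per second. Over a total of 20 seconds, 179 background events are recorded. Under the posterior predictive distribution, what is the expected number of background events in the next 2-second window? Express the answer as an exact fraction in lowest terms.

Total count 179 over total exposure 20 seconds.
Conjugate update: add total count to the shape and total exposure to the rate, giving Gamma(202, 22).
Predictive mean over a 2-second window = T·E[λ|data] = 2·202/22 = 202/11.

202/11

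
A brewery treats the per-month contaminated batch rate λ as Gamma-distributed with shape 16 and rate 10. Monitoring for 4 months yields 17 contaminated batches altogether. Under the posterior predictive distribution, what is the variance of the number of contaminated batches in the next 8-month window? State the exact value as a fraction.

Total count 17 over total exposure 4 months.
Gamma(α, β) with Poisson data over total exposure Σt gives posterior Gamma(α+Σx, β+Σt) = Gamma(33, 14).
The posterior predictive for a window of length T is Negative Binomial with variance T·α'·(β'+T)/β'² = 8·33·22/196 = 1452/49.

1452/49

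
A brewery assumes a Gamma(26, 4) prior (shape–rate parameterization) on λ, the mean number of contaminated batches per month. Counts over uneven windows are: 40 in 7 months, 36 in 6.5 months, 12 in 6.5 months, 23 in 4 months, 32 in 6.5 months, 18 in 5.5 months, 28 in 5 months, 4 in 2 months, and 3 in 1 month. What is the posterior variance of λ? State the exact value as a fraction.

37/384

Total count: 40 + 36 + 12 + 23 + 32 + 18 + 28 + 4 + 3 = 196.
Total exposure: 7 + 6.5 + 6.5 + 4 + 6.5 + 5.5 + 5 + 2 + 1 = 44 months.
By Gamma–Poisson conjugacy, the posterior is Gamma(α + Σx, β + Σt) = Gamma(26 + 196, 4 + 44) = Gamma(222, 48).
Posterior variance = α'/β'² = 222/2304 = 37/384.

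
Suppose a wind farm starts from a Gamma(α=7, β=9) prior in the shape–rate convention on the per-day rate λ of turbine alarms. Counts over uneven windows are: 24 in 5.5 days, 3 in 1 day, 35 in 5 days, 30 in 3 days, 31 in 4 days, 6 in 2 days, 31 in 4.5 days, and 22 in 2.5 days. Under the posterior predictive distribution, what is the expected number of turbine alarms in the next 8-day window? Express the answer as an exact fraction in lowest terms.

Total count: 24 + 3 + 35 + 30 + 31 + 6 + 31 + 22 = 182.
Total exposure: 5.5 + 1 + 5 + 3 + 4 + 2 + 4.5 + 2.5 = 27.5 days.
The Gamma prior is conjugate for the Poisson rate, so λ | data ~ Gamma(7+182, 9+27.5) = Gamma(189, 73/2).
Predictive mean over an 8-day window = T·E[λ|data] = 8·189/(73/2) = 3024/73.

3024/73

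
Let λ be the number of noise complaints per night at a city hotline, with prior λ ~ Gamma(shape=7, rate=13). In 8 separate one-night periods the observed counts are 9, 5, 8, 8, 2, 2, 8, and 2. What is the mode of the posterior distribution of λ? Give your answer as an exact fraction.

50/21

Total count: 9 + 5 + 8 + 8 + 2 + 2 + 8 + 2 = 44.
Total exposure: 8 nights.
Posterior: α' = 7 + 44 = 51, β' = 13 + 8 = 21.
Posterior mode = (α'−1)/β' = 50/21.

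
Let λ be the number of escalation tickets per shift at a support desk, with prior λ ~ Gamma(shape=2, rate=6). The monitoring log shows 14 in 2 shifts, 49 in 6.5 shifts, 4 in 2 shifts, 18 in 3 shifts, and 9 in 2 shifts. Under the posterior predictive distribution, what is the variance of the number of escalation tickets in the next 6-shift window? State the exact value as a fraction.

63360/1849

Total count: 14 + 49 + 4 + 18 + 9 = 94.
Total exposure: 2 + 6.5 + 2 + 3 + 2 = 15.5 shifts.
Conjugate update: add total count to the shape and total exposure to the rate, giving Gamma(96, 43/2).
The posterior predictive for a window of length T is Negative Binomial with variance T·α'·(β'+T)/β'² = 6·96·(55/2)/(1849/4) = 63360/1849.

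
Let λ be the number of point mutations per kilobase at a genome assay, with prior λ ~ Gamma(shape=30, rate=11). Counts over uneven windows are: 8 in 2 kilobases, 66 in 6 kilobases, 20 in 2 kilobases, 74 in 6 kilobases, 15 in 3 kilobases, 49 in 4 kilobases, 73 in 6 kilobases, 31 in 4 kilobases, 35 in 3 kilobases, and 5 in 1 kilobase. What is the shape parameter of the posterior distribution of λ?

406

Total count: 8 + 66 + 20 + 74 + 15 + 49 + 73 + 31 + 35 + 5 = 376.
Total exposure: 2 + 6 + 2 + 6 + 3 + 4 + 6 + 4 + 3 + 1 = 37 kilobases.
Conjugate update: add total count to the shape and total exposure to the rate, giving Gamma(406, 48).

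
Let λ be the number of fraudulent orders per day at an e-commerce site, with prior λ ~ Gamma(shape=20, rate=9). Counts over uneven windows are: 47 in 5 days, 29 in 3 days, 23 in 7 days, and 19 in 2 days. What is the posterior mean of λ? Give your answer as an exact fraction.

69/13

Total count: 47 + 29 + 23 + 19 = 118.
Total exposure: 5 + 3 + 7 + 2 = 17 days.
Conjugate update: add total count to the shape and total exposure to the rate, giving Gamma(138, 26).
Posterior mean = α'/β' = 138/26 = 69/13.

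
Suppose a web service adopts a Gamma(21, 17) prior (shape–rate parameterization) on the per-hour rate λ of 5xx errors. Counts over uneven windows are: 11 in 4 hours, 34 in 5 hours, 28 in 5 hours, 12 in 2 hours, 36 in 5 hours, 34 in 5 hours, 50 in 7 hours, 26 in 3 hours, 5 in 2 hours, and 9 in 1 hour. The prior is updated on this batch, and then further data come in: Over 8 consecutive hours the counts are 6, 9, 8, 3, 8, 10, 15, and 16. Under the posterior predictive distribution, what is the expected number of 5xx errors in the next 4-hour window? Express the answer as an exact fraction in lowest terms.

341/16

Total count: 11 + 34 + 28 + 12 + 36 + 34 + 50 + 26 + 5 + 9 = 245.
Total exposure: 4 + 5 + 5 + 2 + 5 + 5 + 7 + 3 + 2 + 1 = 39 hours.
After the first batch: Gamma(21 + 245, 17 + 39) = Gamma(266, 56).
Total count: 6 + 9 + 8 + 3 + 8 + 10 + 15 + 16 = 75.
Total exposure: 8 hours.
After the second batch: Gamma(266 + 75, 56 + 8) = Gamma(341, 64).
Predictive mean over a 4-hour window = T·E[λ|data] = 4·341/64 = 341/16.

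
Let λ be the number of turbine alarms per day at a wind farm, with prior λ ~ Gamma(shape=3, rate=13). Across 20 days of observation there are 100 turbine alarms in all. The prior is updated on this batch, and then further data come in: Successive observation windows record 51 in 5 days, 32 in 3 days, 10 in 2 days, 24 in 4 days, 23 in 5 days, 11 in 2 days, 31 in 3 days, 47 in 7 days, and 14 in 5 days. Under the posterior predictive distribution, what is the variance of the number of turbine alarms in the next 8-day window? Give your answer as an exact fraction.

213136/4761

Total count 100 over total exposure 20 days.
After the first batch: Gamma(3 + 100, 13 + 20) = Gamma(103, 33).
Total count: 51 + 32 + 10 + 24 + 23 + 11 + 31 + 47 + 14 = 243.
Total exposure: 5 + 3 + 2 + 4 + 5 + 2 + 3 + 7 + 5 = 36 days.
After the second batch: Gamma(103 + 243, 33 + 36) = Gamma(346, 69).
The posterior predictive for a window of length T is Negative Binomial with variance T·α'·(β'+T)/β'² = 8·346·77/4761 = 213136/4761.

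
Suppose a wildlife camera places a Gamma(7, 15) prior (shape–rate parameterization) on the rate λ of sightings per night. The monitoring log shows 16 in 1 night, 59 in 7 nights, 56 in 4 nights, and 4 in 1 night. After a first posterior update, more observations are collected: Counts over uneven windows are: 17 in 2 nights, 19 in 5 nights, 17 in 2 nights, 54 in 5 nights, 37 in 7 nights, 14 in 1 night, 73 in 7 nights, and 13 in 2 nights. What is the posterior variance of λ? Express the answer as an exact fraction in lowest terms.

Total count: 16 + 59 + 56 + 4 = 135.
Total exposure: 1 + 7 + 4 + 1 = 13 nights.
After the first batch: Gamma(7 + 135, 15 + 13) = Gamma(142, 28).
Total count: 17 + 19 + 17 + 54 + 37 + 14 + 73 + 13 = 244.
Total exposure: 2 + 5 + 2 + 5 + 7 + 1 + 7 + 2 = 31 nights.
After the second batch: Gamma(142 + 244, 28 + 31) = Gamma(386, 59).
Posterior variance = α'/β'² = 386/3481.

386/3481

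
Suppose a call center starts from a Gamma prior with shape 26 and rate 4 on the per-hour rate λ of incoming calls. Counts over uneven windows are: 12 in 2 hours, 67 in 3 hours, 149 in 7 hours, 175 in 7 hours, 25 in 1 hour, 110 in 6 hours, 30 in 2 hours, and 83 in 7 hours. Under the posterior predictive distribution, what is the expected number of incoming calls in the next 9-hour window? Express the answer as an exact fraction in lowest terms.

2031/13

Total count: 12 + 67 + 149 + 175 + 25 + 110 + 30 + 83 = 651.
Total exposure: 2 + 3 + 7 + 7 + 1 + 6 + 2 + 7 = 35 hours.
Gamma(α, β) with Poisson data over total exposure Σt gives posterior Gamma(α+Σx, β+Σt) = Gamma(677, 39).
Predictive mean over a 9-hour window = T·E[λ|data] = 9·677/39 = 2031/13.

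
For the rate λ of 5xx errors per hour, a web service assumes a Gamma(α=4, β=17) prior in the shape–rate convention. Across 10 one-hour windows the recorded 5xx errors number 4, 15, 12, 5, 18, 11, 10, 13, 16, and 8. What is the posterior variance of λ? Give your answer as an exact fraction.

116/729

Total count: 4 + 15 + 12 + 5 + 18 + 11 + 10 + 13 + 16 + 8 = 112.
Total exposure: 10 hours.
Conjugate update: add total count to the shape and total exposure to the rate, giving Gamma(116, 27).
Posterior variance = α'/β'² = 116/729.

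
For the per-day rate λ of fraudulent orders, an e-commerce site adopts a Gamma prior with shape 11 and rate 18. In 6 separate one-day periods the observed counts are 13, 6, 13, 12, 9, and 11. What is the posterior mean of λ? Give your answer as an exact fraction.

Total count: 13 + 6 + 13 + 12 + 9 + 11 = 64.
Total exposure: 6 days.
By Gamma–Poisson conjugacy, the posterior is Gamma(α + Σx, β + Σt) = Gamma(11 + 64, 18 + 6) = Gamma(75, 24).
Posterior mean = α'/β' = 75/24 = 25/8.

25/8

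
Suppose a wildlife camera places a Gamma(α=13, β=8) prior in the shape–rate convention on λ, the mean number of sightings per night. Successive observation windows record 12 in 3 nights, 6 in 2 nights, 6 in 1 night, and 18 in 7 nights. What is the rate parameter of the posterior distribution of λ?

21

Total count: 12 + 6 + 6 + 18 = 42.
Total exposure: 3 + 2 + 1 + 7 = 13 nights.
Conjugate update: add total count to the shape and total exposure to the rate, giving Gamma(55, 21).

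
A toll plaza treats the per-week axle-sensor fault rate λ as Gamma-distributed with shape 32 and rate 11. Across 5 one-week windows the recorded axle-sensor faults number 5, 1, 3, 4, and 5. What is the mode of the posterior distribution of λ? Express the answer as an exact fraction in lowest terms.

49/16

Total count: 5 + 1 + 3 + 4 + 5 = 18.
Total exposure: 5 weeks.
Gamma(α, β) with Poisson data over total exposure Σt gives posterior Gamma(α+Σx, β+Σt) = Gamma(50, 16).
Posterior mode = (α'−1)/β' = 49/16.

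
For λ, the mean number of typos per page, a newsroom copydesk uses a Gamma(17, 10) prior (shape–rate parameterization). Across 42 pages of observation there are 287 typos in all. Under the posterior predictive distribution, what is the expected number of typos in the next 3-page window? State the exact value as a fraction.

Total count 287 over total exposure 42 pages.
Conjugate update: add total count to the shape and total exposure to the rate, giving Gamma(304, 52).
Predictive mean over a 3-page window = T·E[λ|data] = 3·304/52 = 228/13.

228/13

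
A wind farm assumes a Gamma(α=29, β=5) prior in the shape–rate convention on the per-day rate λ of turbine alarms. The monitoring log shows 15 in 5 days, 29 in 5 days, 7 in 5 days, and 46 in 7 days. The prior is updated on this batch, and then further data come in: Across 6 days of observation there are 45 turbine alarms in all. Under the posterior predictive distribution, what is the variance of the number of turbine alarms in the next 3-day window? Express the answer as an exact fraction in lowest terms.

Total count: 15 + 29 + 7 + 46 = 97.
Total exposure: 5 + 5 + 5 + 7 = 22 days.
After the first batch: Gamma(29 + 97, 5 + 22) = Gamma(126, 27).
Total count 45 over total exposure 6 days.
After the second batch: Gamma(126 + 45, 27 + 6) = Gamma(171, 33).
The posterior predictive for a window of length T is Negative Binomial with variance T·α'·(β'+T)/β'² = 3·171·36/1089 = 2052/121.

2052/121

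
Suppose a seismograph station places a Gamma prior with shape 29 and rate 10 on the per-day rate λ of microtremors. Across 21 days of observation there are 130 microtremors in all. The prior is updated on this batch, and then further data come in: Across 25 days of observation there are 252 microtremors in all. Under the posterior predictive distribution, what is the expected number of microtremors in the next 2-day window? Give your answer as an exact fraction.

411/28

Total count 130 over total exposure 21 days.
After the first batch: Gamma(29 + 130, 10 + 21) = Gamma(159, 31).
Total count 252 over total exposure 25 days.
After the second batch: Gamma(159 + 252, 31 + 25) = Gamma(411, 56).
Predictive mean over a 2-day window = T·E[λ|data] = 2·411/56 = 411/28.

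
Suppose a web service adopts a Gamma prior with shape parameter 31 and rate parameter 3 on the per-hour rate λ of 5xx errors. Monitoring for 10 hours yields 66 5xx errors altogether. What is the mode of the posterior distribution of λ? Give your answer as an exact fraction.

Total count 66 over total exposure 10 hours.
Gamma(α, β) with Poisson data over total exposure Σt gives posterior Gamma(α+Σx, β+Σt) = Gamma(97, 13).
Posterior mode = (α'−1)/β' = 96/13.

96/13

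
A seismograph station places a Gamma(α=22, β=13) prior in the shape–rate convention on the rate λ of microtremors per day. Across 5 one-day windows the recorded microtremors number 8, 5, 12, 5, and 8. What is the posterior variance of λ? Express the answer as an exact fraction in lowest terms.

5/27

Total count: 8 + 5 + 12 + 5 + 8 = 38.
Total exposure: 5 days.
Gamma(α, β) with Poisson data over total exposure Σt gives posterior Gamma(α+Σx, β+Σt) = Gamma(60, 18).
Posterior variance = α'/β'² = 60/324 = 5/27.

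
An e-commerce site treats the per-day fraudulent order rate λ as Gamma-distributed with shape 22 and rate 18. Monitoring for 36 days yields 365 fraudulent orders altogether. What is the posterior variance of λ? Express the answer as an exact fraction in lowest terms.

Total count 365 over total exposure 36 days.
Conjugate update: add total count to the shape and total exposure to the rate, giving Gamma(387, 54).
Posterior variance = α'/β'² = 387/2916 = 43/324.

43/324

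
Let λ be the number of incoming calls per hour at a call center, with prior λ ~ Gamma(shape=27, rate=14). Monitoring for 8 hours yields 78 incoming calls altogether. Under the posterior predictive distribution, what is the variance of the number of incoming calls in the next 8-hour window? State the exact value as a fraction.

6300/121

Total count 78 over total exposure 8 hours.
Conjugate update: add total count to the shape and total exposure to the rate, giving Gamma(105, 22).
The posterior predictive for a window of length T is Negative Binomial with variance T·α'·(β'+T)/β'² = 8·105·30/484 = 6300/121.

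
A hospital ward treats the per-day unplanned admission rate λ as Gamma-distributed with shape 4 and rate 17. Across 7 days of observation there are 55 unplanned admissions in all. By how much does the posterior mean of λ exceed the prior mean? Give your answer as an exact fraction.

Total count 55 over total exposure 7 days.
By Gamma–Poisson conjugacy, the posterior is Gamma(α + Σx, β + Σt) = Gamma(4 + 55, 17 + 7) = Gamma(59, 24).
Posterior mean = 59/24 = 59/24; prior mean = 4/17 = 4/17. Difference = 59/24 − 4/17 = 907/408.

907/408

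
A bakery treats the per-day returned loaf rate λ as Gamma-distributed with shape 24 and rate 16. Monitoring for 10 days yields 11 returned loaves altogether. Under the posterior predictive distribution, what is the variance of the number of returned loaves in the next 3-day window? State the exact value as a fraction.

3045/676

Total count 11 over total exposure 10 days.
Conjugate update: add total count to the shape and total exposure to the rate, giving Gamma(35, 26).
The posterior predictive for a window of length T is Negative Binomial with variance T·α'·(β'+T)/β'² = 3·35·29/676 = 3045/676.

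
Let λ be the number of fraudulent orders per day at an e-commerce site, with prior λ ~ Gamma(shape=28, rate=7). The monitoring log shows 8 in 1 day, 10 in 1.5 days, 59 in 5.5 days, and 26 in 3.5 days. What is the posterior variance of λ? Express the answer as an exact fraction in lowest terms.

524/1369

Total count: 8 + 10 + 59 + 26 = 103.
Total exposure: 1 + 1.5 + 5.5 + 3.5 = 11.5 days.
By Gamma–Poisson conjugacy, the posterior is Gamma(α + Σx, β + Σt) = Gamma(28 + 103, 7 + 11.5) = Gamma(131, 37/2).
Posterior variance = α'/β'² = 131/(1369/4) = 524/1369.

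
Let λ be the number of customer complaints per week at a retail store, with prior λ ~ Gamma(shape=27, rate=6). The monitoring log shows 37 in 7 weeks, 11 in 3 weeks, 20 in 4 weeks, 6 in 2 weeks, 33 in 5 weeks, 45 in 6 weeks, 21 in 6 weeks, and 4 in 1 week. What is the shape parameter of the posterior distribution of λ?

Total count: 37 + 11 + 20 + 6 + 33 + 45 + 21 + 4 = 177.
Total exposure: 7 + 3 + 4 + 2 + 5 + 6 + 6 + 1 = 34 weeks.
The Gamma prior is conjugate for the Poisson rate, so λ | data ~ Gamma(27+177, 6+34) = Gamma(204, 40).

204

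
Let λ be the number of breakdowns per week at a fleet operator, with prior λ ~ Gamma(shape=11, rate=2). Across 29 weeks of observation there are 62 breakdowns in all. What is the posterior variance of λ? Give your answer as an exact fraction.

73/961

Total count 62 over total exposure 29 weeks.
The Gamma prior is conjugate for the Poisson rate, so λ | data ~ Gamma(11+62, 2+29) = Gamma(73, 31).
Posterior variance = α'/β'² = 73/961.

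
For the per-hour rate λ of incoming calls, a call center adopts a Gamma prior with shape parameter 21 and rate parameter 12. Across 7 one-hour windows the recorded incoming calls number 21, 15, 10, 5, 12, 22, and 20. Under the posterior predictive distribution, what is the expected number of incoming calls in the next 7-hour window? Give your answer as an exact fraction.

Total count: 21 + 15 + 10 + 5 + 12 + 22 + 20 = 105.
Total exposure: 7 hours.
Conjugate update: add total count to the shape and total exposure to the rate, giving Gamma(126, 19).
Predictive mean over a 7-hour window = T·E[λ|data] = 7·126/19 = 882/19.

882/19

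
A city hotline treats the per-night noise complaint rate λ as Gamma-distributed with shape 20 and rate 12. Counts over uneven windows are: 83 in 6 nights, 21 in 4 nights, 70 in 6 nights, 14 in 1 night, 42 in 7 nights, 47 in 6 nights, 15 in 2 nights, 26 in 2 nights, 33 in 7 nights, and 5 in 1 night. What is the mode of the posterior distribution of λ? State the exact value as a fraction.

125/18

Total count: 83 + 21 + 70 + 14 + 42 + 47 + 15 + 26 + 33 + 5 = 356.
Total exposure: 6 + 4 + 6 + 1 + 7 + 6 + 2 + 2 + 7 + 1 = 42 nights.
Gamma(α, β) with Poisson data over total exposure Σt gives posterior Gamma(α+Σx, β+Σt) = Gamma(376, 54).
Posterior mode = (α'−1)/β' = 375/54 = 125/18.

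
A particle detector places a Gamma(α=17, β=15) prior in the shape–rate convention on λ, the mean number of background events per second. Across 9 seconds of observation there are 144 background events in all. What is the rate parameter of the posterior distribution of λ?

24

Total count 144 over total exposure 9 seconds.
Gamma(α, β) with Poisson data over total exposure Σt gives posterior Gamma(α+Σx, β+Σt) = Gamma(161, 24).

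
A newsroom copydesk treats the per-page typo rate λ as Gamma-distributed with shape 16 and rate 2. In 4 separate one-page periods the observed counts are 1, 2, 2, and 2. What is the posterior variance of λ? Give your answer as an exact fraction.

Total count: 1 + 2 + 2 + 2 = 7.
Total exposure: 4 pages.
The Gamma prior is conjugate for the Poisson rate, so λ | data ~ Gamma(16+7, 2+4) = Gamma(23, 6).
Posterior variance = α'/β'² = 23/36.

23/36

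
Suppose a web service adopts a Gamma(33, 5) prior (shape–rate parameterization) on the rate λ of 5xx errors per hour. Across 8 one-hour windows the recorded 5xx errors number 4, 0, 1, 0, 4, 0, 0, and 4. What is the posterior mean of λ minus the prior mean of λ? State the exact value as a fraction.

Total count: 4 + 0 + 1 + 0 + 4 + 0 + 0 + 4 = 13.
Total exposure: 8 hours.
By Gamma–Poisson conjugacy, the posterior is Gamma(α + Σx, β + Σt) = Gamma(33 + 13, 5 + 8) = Gamma(46, 13).
Posterior mean = 46/13 = 46/13; prior mean = 33/5 = 33/5. Difference = 46/13 − 33/5 = -199/65.

-199/65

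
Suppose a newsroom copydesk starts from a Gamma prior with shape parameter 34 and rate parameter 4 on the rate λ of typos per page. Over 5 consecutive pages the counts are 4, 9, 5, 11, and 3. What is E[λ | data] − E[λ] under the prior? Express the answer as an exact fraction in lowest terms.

Total count: 4 + 9 + 5 + 11 + 3 = 32.
Total exposure: 5 pages.
Posterior: α' = 34 + 32 = 66, β' = 4 + 5 = 9.
Posterior mean = 66/9 = 22/3; prior mean = 34/4 = 17/2. Difference = 22/3 − 17/2 = -7/6.

-7/6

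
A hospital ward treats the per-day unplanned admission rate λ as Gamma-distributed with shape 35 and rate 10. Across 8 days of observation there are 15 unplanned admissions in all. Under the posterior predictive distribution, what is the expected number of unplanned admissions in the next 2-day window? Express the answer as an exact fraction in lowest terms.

50/9

Total count 15 over total exposure 8 days.
Conjugate update: add total count to the shape and total exposure to the rate, giving Gamma(50, 18).
Predictive mean over a 2-day window = T·E[λ|data] = 2·50/18 = 50/9.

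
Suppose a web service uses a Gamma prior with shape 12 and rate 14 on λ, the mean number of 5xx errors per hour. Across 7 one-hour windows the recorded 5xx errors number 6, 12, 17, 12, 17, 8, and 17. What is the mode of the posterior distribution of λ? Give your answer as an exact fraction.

100/21

Total count: 6 + 12 + 17 + 12 + 17 + 8 + 17 = 89.
Total exposure: 7 hours.
The Gamma prior is conjugate for the Poisson rate, so λ | data ~ Gamma(12+89, 14+7) = Gamma(101, 21).
Posterior mode = (α'−1)/β' = 100/21.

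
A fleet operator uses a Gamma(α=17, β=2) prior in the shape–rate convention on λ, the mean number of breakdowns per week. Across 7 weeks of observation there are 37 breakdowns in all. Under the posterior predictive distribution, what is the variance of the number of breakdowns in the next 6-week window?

60

Total count 37 over total exposure 7 weeks.
Posterior: α' = 17 + 37 = 54, β' = 2 + 7 = 9.
The posterior predictive for a window of length T is Negative Binomial with variance T·α'·(β'+T)/β'² = 6·54·15/81 = 60.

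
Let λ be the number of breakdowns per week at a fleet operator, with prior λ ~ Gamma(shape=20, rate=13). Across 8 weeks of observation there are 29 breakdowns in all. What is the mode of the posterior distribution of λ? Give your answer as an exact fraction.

Total count 29 over total exposure 8 weeks.
The Gamma prior is conjugate for the Poisson rate, so λ | data ~ Gamma(20+29, 13+8) = Gamma(49, 21).
Posterior mode = (α'−1)/β' = 48/21 = 16/7.

16/7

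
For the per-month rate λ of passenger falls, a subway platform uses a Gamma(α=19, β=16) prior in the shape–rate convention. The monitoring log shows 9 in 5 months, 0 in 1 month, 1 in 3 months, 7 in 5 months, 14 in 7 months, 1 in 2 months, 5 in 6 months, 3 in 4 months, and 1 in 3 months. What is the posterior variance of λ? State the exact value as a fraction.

Total count: 9 + 0 + 1 + 7 + 14 + 1 + 5 + 3 + 1 = 41.
Total exposure: 5 + 1 + 3 + 5 + 7 + 2 + 6 + 4 + 3 = 36 months.
Gamma(α, β) with Poisson data over total exposure Σt gives posterior Gamma(α+Σx, β+Σt) = Gamma(60, 52).
Posterior variance = α'/β'² = 60/2704 = 15/676.

15/676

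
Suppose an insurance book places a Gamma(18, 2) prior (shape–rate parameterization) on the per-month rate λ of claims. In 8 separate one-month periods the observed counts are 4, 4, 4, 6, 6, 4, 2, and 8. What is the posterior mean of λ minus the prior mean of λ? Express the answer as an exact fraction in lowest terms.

-17/5

Total count: 4 + 4 + 4 + 6 + 6 + 4 + 2 + 8 = 38.
Total exposure: 8 months.
Posterior: α' = 18 + 38 = 56, β' = 2 + 8 = 10.
Posterior mean = 56/10 = 28/5; prior mean = 18/2 = 9. Difference = 28/5 − 9 = -17/5.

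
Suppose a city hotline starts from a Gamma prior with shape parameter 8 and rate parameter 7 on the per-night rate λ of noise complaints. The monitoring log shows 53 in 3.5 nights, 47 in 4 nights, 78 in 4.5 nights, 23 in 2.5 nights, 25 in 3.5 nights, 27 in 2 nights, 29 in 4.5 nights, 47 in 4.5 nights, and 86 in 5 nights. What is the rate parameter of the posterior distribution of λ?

41

Total count: 53 + 47 + 78 + 23 + 25 + 27 + 29 + 47 + 86 = 415.
Total exposure: 3.5 + 4 + 4.5 + 2.5 + 3.5 + 2 + 4.5 + 4.5 + 5 = 34 nights.
Posterior: α' = 8 + 415 = 423, β' = 7 + 34 = 41.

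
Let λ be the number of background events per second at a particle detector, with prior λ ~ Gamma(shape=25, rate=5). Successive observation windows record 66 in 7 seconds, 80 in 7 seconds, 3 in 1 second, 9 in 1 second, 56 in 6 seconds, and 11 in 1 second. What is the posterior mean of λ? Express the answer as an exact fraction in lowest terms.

Total count: 66 + 80 + 3 + 9 + 56 + 11 = 225.
Total exposure: 7 + 7 + 1 + 1 + 6 + 1 = 23 seconds.
Conjugate update: add total count to the shape and total exposure to the rate, giving Gamma(250, 28).
Posterior mean = α'/β' = 250/28 = 125/14.

125/14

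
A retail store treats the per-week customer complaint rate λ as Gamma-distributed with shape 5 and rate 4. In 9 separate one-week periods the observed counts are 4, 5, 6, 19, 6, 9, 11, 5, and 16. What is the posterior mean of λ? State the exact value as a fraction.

Total count: 4 + 5 + 6 + 19 + 6 + 9 + 11 + 5 + 16 = 81.
Total exposure: 9 weeks.
By Gamma–Poisson conjugacy, the posterior is Gamma(α + Σx, β + Σt) = Gamma(5 + 81, 4 + 9) = Gamma(86, 13).
Posterior mean = α'/β' = 86/13.

86/13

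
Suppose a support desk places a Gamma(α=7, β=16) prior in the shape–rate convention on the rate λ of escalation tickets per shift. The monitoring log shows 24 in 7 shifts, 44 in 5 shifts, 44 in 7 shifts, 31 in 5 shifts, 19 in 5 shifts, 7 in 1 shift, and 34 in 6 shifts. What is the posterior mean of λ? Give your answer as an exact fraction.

Total count: 24 + 44 + 44 + 31 + 19 + 7 + 34 = 203.
Total exposure: 7 + 5 + 7 + 5 + 5 + 1 + 6 = 36 shifts.
By Gamma–Poisson conjugacy, the posterior is Gamma(α + Σx, β + Σt) = Gamma(7 + 203, 16 + 36) = Gamma(210, 52).
Posterior mean = α'/β' = 210/52 = 105/26.

105/26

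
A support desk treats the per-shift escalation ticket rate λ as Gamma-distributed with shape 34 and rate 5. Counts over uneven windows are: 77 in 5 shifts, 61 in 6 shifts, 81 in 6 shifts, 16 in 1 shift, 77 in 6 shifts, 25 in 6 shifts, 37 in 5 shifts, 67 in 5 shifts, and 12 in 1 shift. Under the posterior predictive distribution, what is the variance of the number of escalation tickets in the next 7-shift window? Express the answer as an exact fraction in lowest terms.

180677/2116

Total count: 77 + 61 + 81 + 16 + 77 + 25 + 37 + 67 + 12 = 453.
Total exposure: 5 + 6 + 6 + 1 + 6 + 6 + 5 + 5 + 1 = 41 shifts.
Conjugate update: add total count to the shape and total exposure to the rate, giving Gamma(487, 46).
The posterior predictive for a window of length T is Negative Binomial with variance T·α'·(β'+T)/β'² = 7·487·53/2116 = 180677/2116.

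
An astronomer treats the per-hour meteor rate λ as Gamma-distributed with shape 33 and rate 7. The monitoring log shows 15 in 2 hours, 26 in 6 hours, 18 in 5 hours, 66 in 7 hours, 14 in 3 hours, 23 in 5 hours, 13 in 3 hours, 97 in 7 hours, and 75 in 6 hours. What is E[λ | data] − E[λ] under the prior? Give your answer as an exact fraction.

Total count: 15 + 26 + 18 + 66 + 14 + 23 + 13 + 97 + 75 = 347.
Total exposure: 2 + 6 + 5 + 7 + 3 + 5 + 3 + 7 + 6 = 44 hours.
Gamma(α, β) with Poisson data over total exposure Σt gives posterior Gamma(α+Σx, β+Σt) = Gamma(380, 51).
Posterior mean = 380/51 = 380/51; prior mean = 33/7 = 33/7. Difference = 380/51 − 33/7 = 977/357.

977/357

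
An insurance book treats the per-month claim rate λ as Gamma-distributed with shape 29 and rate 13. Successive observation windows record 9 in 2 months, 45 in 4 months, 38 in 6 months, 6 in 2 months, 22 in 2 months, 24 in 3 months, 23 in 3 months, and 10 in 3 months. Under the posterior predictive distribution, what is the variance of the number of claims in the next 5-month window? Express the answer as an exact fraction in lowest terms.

22145/722

Total count: 9 + 45 + 38 + 6 + 22 + 24 + 23 + 10 = 177.
Total exposure: 2 + 4 + 6 + 2 + 2 + 3 + 3 + 3 = 25 months.
By Gamma–Poisson conjugacy, the posterior is Gamma(α + Σx, β + Σt) = Gamma(29 + 177, 13 + 25) = Gamma(206, 38).
The posterior predictive for a window of length T is Negative Binomial with variance T·α'·(β'+T)/β'² = 5·206·43/1444 = 22145/722.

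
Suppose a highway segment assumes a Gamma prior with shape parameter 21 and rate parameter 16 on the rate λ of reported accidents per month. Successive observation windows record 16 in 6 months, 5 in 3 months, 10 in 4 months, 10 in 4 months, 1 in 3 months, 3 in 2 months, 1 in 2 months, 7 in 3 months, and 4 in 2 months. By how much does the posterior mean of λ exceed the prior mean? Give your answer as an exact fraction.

Total count: 16 + 5 + 10 + 10 + 1 + 3 + 1 + 7 + 4 = 57.
Total exposure: 6 + 3 + 4 + 4 + 3 + 2 + 2 + 3 + 2 = 29 months.
Gamma(α, β) with Poisson data over total exposure Σt gives posterior Gamma(α+Σx, β+Σt) = Gamma(78, 45).
Posterior mean = 78/45 = 26/15; prior mean = 21/16 = 21/16. Difference = 26/15 − 21/16 = 101/240.

101/240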